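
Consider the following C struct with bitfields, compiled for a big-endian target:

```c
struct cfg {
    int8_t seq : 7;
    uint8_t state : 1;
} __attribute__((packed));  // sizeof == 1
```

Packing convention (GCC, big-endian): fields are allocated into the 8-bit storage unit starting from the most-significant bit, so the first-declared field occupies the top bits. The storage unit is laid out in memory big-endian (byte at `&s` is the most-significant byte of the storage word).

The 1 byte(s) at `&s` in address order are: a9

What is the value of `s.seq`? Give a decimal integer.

-44

[0]=0xa9 (big-endian) → word 0xa9
seq [1+:7] = (word>>1) & 0x7f = 84  ←
state [0+:1] = (word>>0) & 0x1 = 1
seq signed 7b, MSB=1: 84 - 128 = -44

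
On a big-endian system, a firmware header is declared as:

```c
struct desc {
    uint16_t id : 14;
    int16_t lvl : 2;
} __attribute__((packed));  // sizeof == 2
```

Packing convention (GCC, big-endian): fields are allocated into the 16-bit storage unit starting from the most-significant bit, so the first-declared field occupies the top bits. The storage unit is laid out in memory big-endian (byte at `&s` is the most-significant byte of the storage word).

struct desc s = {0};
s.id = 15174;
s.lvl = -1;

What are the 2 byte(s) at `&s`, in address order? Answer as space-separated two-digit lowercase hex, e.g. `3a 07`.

ed 1b

id (14b) val=15174 bits=0x3b46 at bit 2: 0xed18
lvl (2b) val=-1 bits=0x3 at bit 0: 0xed1b
word = 0xed1b → big-endian bytes:
  [0]=0xed  [1]=0x1b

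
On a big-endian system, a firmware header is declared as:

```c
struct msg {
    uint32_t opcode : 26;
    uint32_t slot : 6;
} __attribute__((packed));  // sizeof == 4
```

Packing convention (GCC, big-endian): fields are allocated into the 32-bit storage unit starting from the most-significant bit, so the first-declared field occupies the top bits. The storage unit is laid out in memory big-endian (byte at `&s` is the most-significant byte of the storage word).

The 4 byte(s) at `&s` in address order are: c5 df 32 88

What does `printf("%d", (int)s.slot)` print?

8

[0]=0xc5 [1]=0xdf [2]=0x32 [3]=0x88 (big-endian) → word 0xc5df3288
opcode [6+:26] = (word>>6) & 0x3ffffff = 51870922
slot [0+:6] = (word>>0) & 0x3f = 8  ←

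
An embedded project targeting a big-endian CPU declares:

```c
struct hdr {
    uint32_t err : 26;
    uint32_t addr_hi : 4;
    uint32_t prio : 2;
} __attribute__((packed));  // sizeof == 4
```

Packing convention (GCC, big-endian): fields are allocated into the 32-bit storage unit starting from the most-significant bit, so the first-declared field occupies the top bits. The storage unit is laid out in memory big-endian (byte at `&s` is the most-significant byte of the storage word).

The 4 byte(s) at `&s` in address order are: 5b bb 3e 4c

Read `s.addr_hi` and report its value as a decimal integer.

3

[0]=0x5b [1]=0xbb [2]=0x3e [3]=0x4c (big-endian) → word 0x5bbb3e4c
err [6+:26] = (word>>6) & 0x3ffffff = 24046841
addr_hi [2+:4] = (word>>2) & 0xf = 3  ←
prio [0+:2] = (word>>0) & 0x3 = 0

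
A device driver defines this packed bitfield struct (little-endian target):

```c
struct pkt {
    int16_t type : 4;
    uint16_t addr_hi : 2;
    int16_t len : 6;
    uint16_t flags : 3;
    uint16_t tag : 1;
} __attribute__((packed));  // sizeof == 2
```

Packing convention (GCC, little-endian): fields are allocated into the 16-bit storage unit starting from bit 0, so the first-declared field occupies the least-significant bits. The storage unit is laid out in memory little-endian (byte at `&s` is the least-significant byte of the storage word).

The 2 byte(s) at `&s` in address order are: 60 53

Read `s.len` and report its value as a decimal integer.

[0]=0x60 [1]=0x53 (little-endian) → word 0x5360
type:4 @ bit 0 → (0x5360>>0)&0xf = 0x0
addr_hi:2 @ bit 4 → (0x5360>>4)&0x3 = 0x2
len:6 @ bit 6 → (0x5360>>6)&0x3f = 0xd  ←
flags:3 @ bit 12 → (0x5360>>12)&0x7 = 0x5
tag:1 @ bit 15 → (0x5360>>15)&0x1 = 0x0
len signed 6b, MSB=0: value = 13

13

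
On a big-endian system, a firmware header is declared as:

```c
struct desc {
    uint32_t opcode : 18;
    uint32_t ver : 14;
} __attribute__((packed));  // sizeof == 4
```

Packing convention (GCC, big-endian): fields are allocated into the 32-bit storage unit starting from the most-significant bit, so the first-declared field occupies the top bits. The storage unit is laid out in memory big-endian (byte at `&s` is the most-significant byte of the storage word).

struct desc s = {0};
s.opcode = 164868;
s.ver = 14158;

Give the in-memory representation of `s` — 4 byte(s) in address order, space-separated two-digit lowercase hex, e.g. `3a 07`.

a1 01 37 4e

opcode (18b) val=164868 bits=0x28404 at bit 14: 0xa1010000
ver (14b) val=14158 bits=0x374e at bit 0: 0xa101374e
word = 0xa101374e → big-endian bytes:
  [0]=0xa1  [1]=0x01  [2]=0x37  [3]=0x4e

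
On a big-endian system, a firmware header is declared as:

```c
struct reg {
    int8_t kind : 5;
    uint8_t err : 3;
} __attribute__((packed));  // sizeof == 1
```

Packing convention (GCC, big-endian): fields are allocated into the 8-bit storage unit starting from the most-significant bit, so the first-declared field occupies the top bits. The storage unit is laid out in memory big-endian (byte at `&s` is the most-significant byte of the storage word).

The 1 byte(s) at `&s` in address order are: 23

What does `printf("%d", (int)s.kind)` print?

[0]=0x23 (big-endian) → word 0x23
kind [3+:5] = (word>>3) & 0x1f = 4  ←
err [0+:3] = (word>>0) & 0x7 = 3
kind signed 5b, MSB=0: value = 4

4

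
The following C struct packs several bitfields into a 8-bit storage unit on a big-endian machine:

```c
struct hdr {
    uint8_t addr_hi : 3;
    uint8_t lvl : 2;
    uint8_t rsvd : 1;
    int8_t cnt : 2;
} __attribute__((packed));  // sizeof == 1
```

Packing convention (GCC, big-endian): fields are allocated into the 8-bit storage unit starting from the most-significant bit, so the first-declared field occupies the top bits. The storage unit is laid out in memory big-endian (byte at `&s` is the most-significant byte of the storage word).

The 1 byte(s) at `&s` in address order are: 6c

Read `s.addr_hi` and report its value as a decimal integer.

3

[0]=0x6c (big-endian) → word 0x6c
addr_hi:3 @ bit 5 → (0x6c>>5)&0x7 = 0x3  ←
lvl:2 @ bit 3 → (0x6c>>3)&0x3 = 0x1
rsvd:1 @ bit 2 → (0x6c>>2)&0x1 = 0x1
cnt:2 @ bit 0 → (0x6c>>0)&0x3 = 0x0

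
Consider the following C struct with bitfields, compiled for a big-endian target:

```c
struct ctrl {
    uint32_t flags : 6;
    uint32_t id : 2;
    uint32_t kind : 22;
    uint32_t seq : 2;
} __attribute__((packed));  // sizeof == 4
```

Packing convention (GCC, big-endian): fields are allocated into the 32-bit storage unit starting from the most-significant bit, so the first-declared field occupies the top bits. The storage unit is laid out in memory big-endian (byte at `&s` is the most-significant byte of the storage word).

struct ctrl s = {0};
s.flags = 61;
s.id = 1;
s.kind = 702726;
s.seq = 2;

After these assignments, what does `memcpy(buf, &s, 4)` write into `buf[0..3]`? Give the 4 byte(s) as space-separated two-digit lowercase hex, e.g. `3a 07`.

[26+:6] flags=61 & 0x3f = 0x3d; word=0xf4000000
[24+:2] id=1 & 0x3 = 0x1; word=0xf5000000
[2+:22] kind=702726 & 0x3fffff = 0xab906; word=0xf52ae418
[0+:2] seq=2 & 0x3 = 0x2; word=0xf52ae41a
word = 0xf52ae41a → big-endian bytes:
  [0]=0xf5  [1]=0x2a  [2]=0xe4  [3]=0x1a

f5 2a e4 1a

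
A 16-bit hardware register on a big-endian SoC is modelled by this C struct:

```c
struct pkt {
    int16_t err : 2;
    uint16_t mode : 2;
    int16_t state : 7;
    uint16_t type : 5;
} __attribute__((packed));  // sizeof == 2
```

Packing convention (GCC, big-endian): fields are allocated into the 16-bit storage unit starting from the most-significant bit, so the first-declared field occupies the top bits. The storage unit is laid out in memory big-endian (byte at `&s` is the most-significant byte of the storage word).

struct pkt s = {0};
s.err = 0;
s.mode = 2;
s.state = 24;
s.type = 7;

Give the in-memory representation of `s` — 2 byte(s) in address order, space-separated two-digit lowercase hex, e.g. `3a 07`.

23 07

[14+:2] err=0 & 0x3 = 0x0; word=0x0000
[12+:2] mode=2 & 0x3 = 0x2; word=0x2000
[5+:7] state=24 & 0x7f = 0x18; word=0x2300
[0+:5] type=7 & 0x1f = 0x7; word=0x2307
word = 0x2307 → big-endian bytes:
  [0]=0x23  [1]=0x07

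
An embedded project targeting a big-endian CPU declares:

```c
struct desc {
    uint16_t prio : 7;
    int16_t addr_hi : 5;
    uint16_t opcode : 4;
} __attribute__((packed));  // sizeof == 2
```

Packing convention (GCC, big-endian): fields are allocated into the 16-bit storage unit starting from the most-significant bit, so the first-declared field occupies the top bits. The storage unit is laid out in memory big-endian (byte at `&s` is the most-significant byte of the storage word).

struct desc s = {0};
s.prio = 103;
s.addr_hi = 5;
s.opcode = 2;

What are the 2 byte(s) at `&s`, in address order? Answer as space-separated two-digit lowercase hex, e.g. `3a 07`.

ce 52

[9+:7] prio=103 & 0x7f = 0x67; word=0xce00
[4+:5] addr_hi=5 & 0x1f = 0x5; word=0xce50
[0+:4] opcode=2 & 0xf = 0x2; word=0xce52
word = 0xce52 → big-endian bytes:
  [0]=0xce  [1]=0x52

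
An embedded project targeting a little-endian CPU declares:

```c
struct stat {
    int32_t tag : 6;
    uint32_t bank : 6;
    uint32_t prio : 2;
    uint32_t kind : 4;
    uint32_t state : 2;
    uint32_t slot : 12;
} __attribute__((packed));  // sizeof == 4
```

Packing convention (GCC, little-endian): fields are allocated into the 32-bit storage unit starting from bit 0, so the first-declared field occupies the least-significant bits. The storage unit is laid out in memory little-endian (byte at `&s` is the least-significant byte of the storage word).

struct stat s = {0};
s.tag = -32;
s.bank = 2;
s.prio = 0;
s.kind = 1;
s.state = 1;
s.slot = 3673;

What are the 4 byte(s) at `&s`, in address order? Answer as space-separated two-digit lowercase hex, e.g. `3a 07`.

a0 40 94 e5

[0+:6] tag=-32 & 0x3f = 0x20; word=0x00000020
[6+:6] bank=2 & 0x3f = 0x2; word=0x000000a0
[12+:2] prio=0 & 0x3 = 0x0; word=0x000000a0
[14+:4] kind=1 & 0xf = 0x1; word=0x000040a0
[18+:2] state=1 & 0x3 = 0x1; word=0x000440a0
[20+:12] slot=3673 & 0xfff = 0xe59; word=0xe59440a0
word = 0xe59440a0 → little-endian bytes:
  [0]=0xa0  [1]=0x40  [2]=0x94  [3]=0xe5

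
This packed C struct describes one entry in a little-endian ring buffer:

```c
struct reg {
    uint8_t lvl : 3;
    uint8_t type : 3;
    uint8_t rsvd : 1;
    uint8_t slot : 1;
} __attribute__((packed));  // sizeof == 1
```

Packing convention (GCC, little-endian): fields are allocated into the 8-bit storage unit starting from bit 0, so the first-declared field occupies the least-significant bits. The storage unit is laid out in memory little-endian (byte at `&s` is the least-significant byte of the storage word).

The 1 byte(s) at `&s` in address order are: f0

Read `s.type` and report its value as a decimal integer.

[0]=0xf0 (little-endian) → word 0xf0
lvl:3 @ bit 0 → (0xf0>>0)&0x7 = 0x0
type:3 @ bit 3 → (0xf0>>3)&0x7 = 0x6  ←
rsvd:1 @ bit 6 → (0xf0>>6)&0x1 = 0x1
slot:1 @ bit 7 → (0xf0>>7)&0x1 = 0x1

6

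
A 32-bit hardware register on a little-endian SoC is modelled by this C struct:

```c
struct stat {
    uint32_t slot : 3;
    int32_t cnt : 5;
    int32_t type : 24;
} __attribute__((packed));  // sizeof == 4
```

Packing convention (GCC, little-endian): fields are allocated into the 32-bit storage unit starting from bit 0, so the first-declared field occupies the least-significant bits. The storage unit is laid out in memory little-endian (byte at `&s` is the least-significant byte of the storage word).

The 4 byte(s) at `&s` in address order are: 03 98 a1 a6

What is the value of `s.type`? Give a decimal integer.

[0]=0x03 [1]=0x98 [2]=0xa1 [3]=0xa6 (little-endian) → word 0xa6a19803
slot [0+:3] = (word>>0) & 0x7 = 3
cnt [3+:5] = (word>>3) & 0x1f = 0
type [8+:24] = (word>>8) & 0xffffff = 10920344  ←
type signed 24b, MSB=1: 10920344 - 16777216 = -5856872

-5856872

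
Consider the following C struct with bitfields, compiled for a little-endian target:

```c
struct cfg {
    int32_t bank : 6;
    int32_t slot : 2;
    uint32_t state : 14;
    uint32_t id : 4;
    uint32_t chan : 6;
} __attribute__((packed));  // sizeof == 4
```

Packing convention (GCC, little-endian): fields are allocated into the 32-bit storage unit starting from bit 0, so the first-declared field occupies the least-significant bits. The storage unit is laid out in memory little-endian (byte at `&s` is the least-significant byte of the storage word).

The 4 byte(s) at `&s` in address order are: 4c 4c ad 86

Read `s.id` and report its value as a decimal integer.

10

[0]=0x4c [1]=0x4c [2]=0xad [3]=0x86 (little-endian) → word 0x86ad4c4c
bank [0+:6] = (word>>0) & 0x3f = 12
slot [6+:2] = (word>>6) & 0x3 = 1
state [8+:14] = (word>>8) & 0x3fff = 11596
id [22+:4] = (word>>22) & 0xf = 10  ←
chan [26+:6] = (word>>26) & 0x3f = 33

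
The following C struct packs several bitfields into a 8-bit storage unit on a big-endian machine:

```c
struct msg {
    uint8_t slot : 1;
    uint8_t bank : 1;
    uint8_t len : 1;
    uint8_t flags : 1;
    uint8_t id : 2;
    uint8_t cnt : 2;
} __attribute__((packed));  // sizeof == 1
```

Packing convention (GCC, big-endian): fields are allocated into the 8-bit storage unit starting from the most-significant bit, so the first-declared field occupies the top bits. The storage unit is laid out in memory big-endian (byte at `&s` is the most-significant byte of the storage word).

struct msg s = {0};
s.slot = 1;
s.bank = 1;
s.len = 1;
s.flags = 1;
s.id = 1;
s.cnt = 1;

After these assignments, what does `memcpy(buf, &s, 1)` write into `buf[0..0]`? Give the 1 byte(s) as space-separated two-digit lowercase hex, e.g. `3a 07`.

f5

slot (1b) val=1 bits=0x1 at bit 7: 0x80
bank (1b) val=1 bits=0x1 at bit 6: 0xc0
len (1b) val=1 bits=0x1 at bit 5: 0xe0
flags (1b) val=1 bits=0x1 at bit 4: 0xf0
id (2b) val=1 bits=0x1 at bit 2: 0xf4
cnt (2b) val=1 bits=0x1 at bit 0: 0xf5
word = 0xf5 → big-endian bytes:
  [0]=0xf5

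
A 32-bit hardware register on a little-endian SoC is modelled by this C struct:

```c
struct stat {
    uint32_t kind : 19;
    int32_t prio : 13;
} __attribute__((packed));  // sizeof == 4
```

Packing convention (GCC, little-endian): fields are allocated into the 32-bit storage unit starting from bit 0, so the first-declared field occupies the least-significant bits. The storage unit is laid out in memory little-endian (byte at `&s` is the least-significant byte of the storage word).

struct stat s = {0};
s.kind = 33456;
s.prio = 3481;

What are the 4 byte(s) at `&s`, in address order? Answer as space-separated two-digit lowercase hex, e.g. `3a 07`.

kind (19b) val=33456 bits=0x82b0 at bit 0: 0x000082b0
prio (13b) val=3481 bits=0xd99 at bit 19: 0x6cc882b0
word = 0x6cc882b0 → little-endian bytes:
  [0]=0xb0  [1]=0x82  [2]=0xc8  [3]=0x6c

b0 82 c8 6c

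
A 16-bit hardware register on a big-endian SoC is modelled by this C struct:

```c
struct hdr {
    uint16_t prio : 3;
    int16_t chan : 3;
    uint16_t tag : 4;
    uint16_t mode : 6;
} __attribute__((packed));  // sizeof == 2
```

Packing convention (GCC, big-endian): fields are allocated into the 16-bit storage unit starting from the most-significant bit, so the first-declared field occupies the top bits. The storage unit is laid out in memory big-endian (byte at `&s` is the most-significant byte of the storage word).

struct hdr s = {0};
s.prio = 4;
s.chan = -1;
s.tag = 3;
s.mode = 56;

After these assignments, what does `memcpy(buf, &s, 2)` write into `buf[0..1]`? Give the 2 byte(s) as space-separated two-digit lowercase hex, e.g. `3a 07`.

prio (3b) val=4 bits=0x4 at bit 13: 0x8000
chan (3b) val=-1 bits=0x7 at bit 10: 0x9c00
tag (4b) val=3 bits=0x3 at bit 6: 0x9cc0
mode (6b) val=56 bits=0x38 at bit 0: 0x9cf8
word = 0x9cf8 → big-endian bytes:
  [0]=0x9c  [1]=0xf8

9c f8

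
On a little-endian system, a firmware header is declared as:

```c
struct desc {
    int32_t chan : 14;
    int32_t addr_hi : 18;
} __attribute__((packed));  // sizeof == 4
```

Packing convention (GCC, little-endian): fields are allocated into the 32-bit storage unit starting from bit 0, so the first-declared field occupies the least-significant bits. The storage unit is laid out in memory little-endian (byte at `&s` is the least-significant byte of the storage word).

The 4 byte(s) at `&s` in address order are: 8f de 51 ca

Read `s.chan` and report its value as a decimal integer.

7823

[0]=0x8f [1]=0xde [2]=0x51 [3]=0xca (little-endian) → word 0xca51de8f
chan [0+:14] = (word>>0) & 0x3fff = 7823  ←
addr_hi [14+:18] = (word>>14) & 0x3ffff = 207175
chan signed 14b, MSB=0: value = 7823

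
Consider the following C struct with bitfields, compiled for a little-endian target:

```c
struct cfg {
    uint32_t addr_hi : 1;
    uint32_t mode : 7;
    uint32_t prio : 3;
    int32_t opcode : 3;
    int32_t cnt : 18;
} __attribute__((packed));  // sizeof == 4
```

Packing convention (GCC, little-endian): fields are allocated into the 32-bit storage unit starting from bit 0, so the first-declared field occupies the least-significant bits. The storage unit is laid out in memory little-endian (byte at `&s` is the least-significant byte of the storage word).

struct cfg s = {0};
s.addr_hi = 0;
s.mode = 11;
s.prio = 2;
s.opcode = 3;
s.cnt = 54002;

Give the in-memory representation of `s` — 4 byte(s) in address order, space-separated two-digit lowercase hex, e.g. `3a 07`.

16 9a bc 34

addr_hi (1b) val=0 bits=0x0 at bit 0: 0x00000000
mode (7b) val=11 bits=0xb at bit 1: 0x00000016
prio (3b) val=2 bits=0x2 at bit 8: 0x00000216
opcode (3b) val=3 bits=0x3 at bit 11: 0x00001a16
cnt (18b) val=54002 bits=0xd2f2 at bit 14: 0x34bc9a16
word = 0x34bc9a16 → little-endian bytes:
  [0]=0x16  [1]=0x9a  [2]=0xbc  [3]=0x34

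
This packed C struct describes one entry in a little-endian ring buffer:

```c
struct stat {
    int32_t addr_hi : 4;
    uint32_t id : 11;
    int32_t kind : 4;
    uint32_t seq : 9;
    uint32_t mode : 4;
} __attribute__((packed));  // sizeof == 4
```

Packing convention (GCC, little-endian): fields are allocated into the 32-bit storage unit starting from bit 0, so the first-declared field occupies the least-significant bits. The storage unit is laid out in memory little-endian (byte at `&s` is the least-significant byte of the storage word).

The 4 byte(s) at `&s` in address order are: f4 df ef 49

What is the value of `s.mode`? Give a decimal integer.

4

[0]=0xf4 [1]=0xdf [2]=0xef [3]=0x49 (little-endian) → word 0x49efdff4
addr_hi [0+:4] = (word>>0) & 0xf = 4
id [4+:11] = (word>>4) & 0x7ff = 1535
kind [15+:4] = (word>>15) & 0xf = 15
seq [19+:9] = (word>>19) & 0x1ff = 317
mode [28+:4] = (word>>28) & 0xf = 4  ←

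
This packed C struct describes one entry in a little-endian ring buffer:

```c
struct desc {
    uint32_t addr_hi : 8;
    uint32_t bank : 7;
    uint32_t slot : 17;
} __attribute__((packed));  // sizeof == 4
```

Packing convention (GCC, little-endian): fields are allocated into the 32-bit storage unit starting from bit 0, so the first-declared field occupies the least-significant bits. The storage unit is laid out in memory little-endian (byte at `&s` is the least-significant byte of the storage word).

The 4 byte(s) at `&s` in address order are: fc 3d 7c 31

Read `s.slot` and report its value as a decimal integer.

[0]=0xfc [1]=0x3d [2]=0x7c [3]=0x31 (little-endian) → word 0x317c3dfc
addr_hi [0+:8] = (word>>0) & 0xff = 252
bank [8+:7] = (word>>8) & 0x7f = 61
slot [15+:17] = (word>>15) & 0x1ffff = 25336  ←

25336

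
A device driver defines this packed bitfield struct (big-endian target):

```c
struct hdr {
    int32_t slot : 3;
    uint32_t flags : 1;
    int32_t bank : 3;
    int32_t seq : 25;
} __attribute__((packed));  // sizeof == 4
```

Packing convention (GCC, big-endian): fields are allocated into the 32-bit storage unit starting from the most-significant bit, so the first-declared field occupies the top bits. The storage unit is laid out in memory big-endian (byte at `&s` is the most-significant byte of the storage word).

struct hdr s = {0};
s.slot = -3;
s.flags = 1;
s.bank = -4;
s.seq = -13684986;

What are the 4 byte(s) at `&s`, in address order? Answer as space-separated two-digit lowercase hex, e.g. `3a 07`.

b9 2f 2f 06

[29+:3] slot=-3 & 0x7 = 0x5; word=0xa0000000
[28+:1] flags=1 & 0x1 = 0x1; word=0xb0000000
[25+:3] bank=-4 & 0x7 = 0x4; word=0xb8000000
[0+:25] seq=-13684986 & 0x1ffffff = 0x12f2f06; word=0xb92f2f06
word = 0xb92f2f06 → big-endian bytes:
  [0]=0xb9  [1]=0x2f  [2]=0x2f  [3]=0x06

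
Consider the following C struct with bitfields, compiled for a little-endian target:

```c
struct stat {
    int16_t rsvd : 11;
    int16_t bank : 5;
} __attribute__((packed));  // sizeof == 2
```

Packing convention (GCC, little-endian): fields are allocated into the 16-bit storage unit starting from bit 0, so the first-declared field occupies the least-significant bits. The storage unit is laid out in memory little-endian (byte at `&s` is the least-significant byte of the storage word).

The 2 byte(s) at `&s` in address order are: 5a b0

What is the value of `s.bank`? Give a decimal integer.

-10

[0]=0x5a [1]=0xb0 (little-endian) → word 0xb05a
rsvd [0+:11] = (word>>0) & 0x7ff = 90
bank [11+:5] = (word>>11) & 0x1f = 22  ←
bank signed 5b, MSB=1: 22 - 32 = -10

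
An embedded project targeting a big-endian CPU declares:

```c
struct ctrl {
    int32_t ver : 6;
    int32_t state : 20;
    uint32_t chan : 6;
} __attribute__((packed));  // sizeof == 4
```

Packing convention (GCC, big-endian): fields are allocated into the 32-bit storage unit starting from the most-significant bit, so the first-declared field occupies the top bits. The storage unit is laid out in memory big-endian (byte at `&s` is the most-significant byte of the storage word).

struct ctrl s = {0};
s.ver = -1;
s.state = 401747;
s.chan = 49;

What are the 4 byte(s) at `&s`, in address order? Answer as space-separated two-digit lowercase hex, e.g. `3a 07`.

ver:6 = -1 → 0x3f << 26 → word 0xfc000000
state:20 = 401747 → 0x62153 << 6 → word 0xfd8854c0
chan:6 = 49 → 0x31 << 0 → word 0xfd8854f1
word = 0xfd8854f1 → big-endian bytes:
  [0]=0xfd  [1]=0x88  [2]=0x54  [3]=0xf1

fd 88 54 f1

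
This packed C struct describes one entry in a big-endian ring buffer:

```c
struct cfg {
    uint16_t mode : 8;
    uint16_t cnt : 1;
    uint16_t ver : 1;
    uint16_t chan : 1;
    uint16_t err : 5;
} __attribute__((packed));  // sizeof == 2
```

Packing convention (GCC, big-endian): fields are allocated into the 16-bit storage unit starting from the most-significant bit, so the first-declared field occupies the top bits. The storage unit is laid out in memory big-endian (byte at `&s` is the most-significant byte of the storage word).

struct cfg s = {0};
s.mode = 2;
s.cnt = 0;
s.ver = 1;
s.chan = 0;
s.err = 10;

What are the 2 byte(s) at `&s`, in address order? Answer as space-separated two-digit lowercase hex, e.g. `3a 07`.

[8+:8] mode=2 & 0xff = 0x2; word=0x0200
[7+:1] cnt=0 & 0x1 = 0x0; word=0x0200
[6+:1] ver=1 & 0x1 = 0x1; word=0x0240
[5+:1] chan=0 & 0x1 = 0x0; word=0x0240
[0+:5] err=10 & 0x1f = 0xa; word=0x024a
word = 0x024a → big-endian bytes:
  [0]=0x02  [1]=0x4a

02 4a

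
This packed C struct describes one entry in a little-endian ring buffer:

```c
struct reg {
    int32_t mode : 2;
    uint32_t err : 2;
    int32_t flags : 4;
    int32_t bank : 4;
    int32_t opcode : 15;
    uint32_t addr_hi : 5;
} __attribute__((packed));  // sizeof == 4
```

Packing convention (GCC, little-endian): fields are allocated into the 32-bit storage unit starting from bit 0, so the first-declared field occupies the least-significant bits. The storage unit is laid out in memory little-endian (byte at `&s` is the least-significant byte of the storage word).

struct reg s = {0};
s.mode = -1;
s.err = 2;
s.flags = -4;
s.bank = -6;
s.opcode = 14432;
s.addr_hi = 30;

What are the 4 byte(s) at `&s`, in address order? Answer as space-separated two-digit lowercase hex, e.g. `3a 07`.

cb 0a 86 f3

mode:2 = -1 → 0x3 << 0 → word 0x00000003
err:2 = 2 → 0x2 << 2 → word 0x0000000b
flags:4 = -4 → 0xc << 4 → word 0x000000cb
bank:4 = -6 → 0xa << 8 → word 0x00000acb
opcode:15 = 14432 → 0x3860 << 12 → word 0x03860acb
addr_hi:5 = 30 → 0x1e << 27 → word 0xf3860acb
word = 0xf3860acb → little-endian bytes:
  [0]=0xcb  [1]=0x0a  [2]=0x86  [3]=0xf3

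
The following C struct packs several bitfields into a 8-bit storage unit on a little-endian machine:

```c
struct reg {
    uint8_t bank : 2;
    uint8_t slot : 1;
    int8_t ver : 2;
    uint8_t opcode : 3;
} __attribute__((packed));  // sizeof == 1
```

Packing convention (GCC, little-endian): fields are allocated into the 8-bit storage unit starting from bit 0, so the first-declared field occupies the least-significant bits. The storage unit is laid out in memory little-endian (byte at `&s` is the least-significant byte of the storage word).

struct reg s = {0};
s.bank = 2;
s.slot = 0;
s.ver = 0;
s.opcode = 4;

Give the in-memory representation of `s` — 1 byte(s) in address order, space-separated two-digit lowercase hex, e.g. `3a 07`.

[0+:2] bank=2 & 0x3 = 0x2; word=0x02
[2+:1] slot=0 & 0x1 = 0x0; word=0x02
[3+:2] ver=0 & 0x3 = 0x0; word=0x02
[5+:3] opcode=4 & 0x7 = 0x4; word=0x82
word = 0x82 → little-endian bytes:
  [0]=0x82

82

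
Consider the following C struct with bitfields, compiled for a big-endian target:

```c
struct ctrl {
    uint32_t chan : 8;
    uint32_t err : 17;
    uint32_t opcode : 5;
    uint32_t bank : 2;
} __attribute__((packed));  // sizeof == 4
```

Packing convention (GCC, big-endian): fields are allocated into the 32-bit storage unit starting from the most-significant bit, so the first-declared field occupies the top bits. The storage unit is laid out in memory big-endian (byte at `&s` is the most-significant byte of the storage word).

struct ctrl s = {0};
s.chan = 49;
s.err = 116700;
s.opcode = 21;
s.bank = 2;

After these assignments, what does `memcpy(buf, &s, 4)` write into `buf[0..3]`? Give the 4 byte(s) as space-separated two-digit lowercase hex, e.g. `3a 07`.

chan:8 = 49 → 0x31 << 24 → word 0x31000000
err:17 = 116700 → 0x1c7dc << 7 → word 0x31e3ee00
opcode:5 = 21 → 0x15 << 2 → word 0x31e3ee54
bank:2 = 2 → 0x2 << 0 → word 0x31e3ee56
word = 0x31e3ee56 → big-endian bytes:
  [0]=0x31  [1]=0xe3  [2]=0xee  [3]=0x56

31 e3 ee 56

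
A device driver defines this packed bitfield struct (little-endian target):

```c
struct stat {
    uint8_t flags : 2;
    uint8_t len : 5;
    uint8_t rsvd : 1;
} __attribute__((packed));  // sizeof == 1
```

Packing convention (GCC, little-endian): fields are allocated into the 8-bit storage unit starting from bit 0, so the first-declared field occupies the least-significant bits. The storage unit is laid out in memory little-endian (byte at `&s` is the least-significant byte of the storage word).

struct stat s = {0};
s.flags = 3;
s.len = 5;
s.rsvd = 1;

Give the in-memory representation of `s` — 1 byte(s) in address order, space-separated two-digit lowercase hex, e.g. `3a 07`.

[0+:2] flags=3 & 0x3 = 0x3; word=0x03
[2+:5] len=5 & 0x1f = 0x5; word=0x17
[7+:1] rsvd=1 & 0x1 = 0x1; word=0x97
word = 0x97 → little-endian bytes:
  [0]=0x97

97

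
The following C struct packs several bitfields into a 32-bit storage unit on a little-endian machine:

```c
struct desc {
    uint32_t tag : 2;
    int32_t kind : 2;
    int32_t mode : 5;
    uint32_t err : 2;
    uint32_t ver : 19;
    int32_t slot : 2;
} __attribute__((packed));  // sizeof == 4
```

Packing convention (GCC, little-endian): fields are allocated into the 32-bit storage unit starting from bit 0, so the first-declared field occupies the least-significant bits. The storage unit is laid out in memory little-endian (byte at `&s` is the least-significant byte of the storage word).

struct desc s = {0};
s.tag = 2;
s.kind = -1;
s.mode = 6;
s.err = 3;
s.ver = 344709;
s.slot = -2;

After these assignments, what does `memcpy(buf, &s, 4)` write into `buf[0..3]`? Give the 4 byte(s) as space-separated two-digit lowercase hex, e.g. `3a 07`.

6e 2e 14 aa

tag:2 = 2 → 0x2 << 0 → word 0x00000002
kind:2 = -1 → 0x3 << 2 → word 0x0000000e
mode:5 = 6 → 0x6 << 4 → word 0x0000006e
err:2 = 3 → 0x3 << 9 → word 0x0000066e
ver:19 = 344709 → 0x54285 << 11 → word 0x2a142e6e
slot:2 = -2 → 0x2 << 30 → word 0xaa142e6e
word = 0xaa142e6e → little-endian bytes:
  [0]=0x6e  [1]=0x2e  [2]=0x14  [3]=0xaa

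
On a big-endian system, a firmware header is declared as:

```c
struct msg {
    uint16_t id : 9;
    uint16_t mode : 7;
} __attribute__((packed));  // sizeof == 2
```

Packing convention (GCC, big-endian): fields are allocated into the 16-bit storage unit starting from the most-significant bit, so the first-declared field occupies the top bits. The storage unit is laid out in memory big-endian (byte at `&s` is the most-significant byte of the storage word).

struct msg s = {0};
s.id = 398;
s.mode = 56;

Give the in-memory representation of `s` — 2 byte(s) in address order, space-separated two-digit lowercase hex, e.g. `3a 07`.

id (9b) val=398 bits=0x18e at bit 7: 0xc700
mode (7b) val=56 bits=0x38 at bit 0: 0xc738
word = 0xc738 → big-endian bytes:
  [0]=0xc7  [1]=0x38

c7 38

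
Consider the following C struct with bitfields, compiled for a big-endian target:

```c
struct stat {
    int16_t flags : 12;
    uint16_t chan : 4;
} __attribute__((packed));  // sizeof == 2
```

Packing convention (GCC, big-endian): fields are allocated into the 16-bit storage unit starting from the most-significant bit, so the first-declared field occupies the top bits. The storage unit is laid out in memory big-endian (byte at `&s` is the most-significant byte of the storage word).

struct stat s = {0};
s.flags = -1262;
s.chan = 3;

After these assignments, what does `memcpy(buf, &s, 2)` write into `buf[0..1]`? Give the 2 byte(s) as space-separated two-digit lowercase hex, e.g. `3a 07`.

b1 23

[4+:12] flags=-1262 & 0xfff = 0xb12; word=0xb120
[0+:4] chan=3 & 0xf = 0x3; word=0xb123
word = 0xb123 → big-endian bytes:
  [0]=0xb1  [1]=0x23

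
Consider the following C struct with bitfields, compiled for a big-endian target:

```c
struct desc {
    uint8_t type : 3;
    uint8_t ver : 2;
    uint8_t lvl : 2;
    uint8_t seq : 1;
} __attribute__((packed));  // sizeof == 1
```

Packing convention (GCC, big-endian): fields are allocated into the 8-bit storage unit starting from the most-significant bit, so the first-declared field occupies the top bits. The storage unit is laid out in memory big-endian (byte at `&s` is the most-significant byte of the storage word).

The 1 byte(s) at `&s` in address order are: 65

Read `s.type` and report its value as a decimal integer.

3

[0]=0x65 (big-endian) → word 0x65
type [5+:3] = (word>>5) & 0x7 = 3  ←
ver [3+:2] = (word>>3) & 0x3 = 0
lvl [1+:2] = (word>>1) & 0x3 = 2
seq [0+:1] = (word>>0) & 0x1 = 1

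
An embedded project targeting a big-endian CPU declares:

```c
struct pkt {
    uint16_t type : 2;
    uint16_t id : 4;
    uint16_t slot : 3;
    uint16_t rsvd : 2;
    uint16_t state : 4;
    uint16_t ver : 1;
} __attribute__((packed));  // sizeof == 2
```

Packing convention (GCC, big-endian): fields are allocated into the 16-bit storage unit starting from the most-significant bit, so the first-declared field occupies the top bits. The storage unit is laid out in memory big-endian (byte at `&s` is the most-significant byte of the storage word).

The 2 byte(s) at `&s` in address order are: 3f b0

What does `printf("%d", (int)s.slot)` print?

7

[0]=0x3f [1]=0xb0 (big-endian) → word 0x3fb0
type [14+:2] = (word>>14) & 0x3 = 0
id [10+:4] = (word>>10) & 0xf = 15
slot [7+:3] = (word>>7) & 0x7 = 7  ←
rsvd [5+:2] = (word>>5) & 0x3 = 1
state [1+:4] = (word>>1) & 0xf = 8
ver [0+:1] = (word>>0) & 0x1 = 0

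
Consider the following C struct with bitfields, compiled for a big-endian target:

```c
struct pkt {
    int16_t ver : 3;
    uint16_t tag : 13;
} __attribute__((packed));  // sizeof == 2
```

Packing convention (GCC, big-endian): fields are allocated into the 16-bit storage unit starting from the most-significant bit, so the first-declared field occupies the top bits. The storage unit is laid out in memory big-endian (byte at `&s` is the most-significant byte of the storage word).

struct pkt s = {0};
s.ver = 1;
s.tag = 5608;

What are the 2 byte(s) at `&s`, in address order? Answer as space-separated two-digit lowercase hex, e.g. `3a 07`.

35 e8

ver (3b) val=1 bits=0x1 at bit 13: 0x2000
tag (13b) val=5608 bits=0x15e8 at bit 0: 0x35e8
word = 0x35e8 → big-endian bytes:
  [0]=0x35  [1]=0xe8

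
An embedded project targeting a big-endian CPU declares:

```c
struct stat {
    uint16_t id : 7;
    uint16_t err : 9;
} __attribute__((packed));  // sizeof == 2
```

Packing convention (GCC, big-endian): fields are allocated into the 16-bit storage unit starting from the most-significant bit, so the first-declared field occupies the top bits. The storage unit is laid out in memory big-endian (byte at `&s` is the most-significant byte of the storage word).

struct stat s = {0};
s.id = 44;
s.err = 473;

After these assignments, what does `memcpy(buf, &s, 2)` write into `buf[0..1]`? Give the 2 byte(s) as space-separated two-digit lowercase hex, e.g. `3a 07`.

59 d9

id (7b) val=44 bits=0x2c at bit 9: 0x5800
err (9b) val=473 bits=0x1d9 at bit 0: 0x59d9
word = 0x59d9 → big-endian bytes:
  [0]=0x59  [1]=0xd9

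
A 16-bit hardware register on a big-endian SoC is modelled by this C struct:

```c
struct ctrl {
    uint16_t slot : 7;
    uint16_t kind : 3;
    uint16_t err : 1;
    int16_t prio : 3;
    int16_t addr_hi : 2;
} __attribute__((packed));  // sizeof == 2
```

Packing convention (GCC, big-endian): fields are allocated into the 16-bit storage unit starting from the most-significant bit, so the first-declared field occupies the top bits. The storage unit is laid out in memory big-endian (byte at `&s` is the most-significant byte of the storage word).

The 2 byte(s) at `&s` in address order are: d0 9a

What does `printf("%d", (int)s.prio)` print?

[0]=0xd0 [1]=0x9a (big-endian) → word 0xd09a
slot:7 @ bit 9 → (0xd09a>>9)&0x7f = 0x68
kind:3 @ bit 6 → (0xd09a>>6)&0x7 = 0x2
err:1 @ bit 5 → (0xd09a>>5)&0x1 = 0x0
prio:3 @ bit 2 → (0xd09a>>2)&0x7 = 0x6  ←
addr_hi:2 @ bit 0 → (0xd09a>>0)&0x3 = 0x2
prio signed 3b, MSB=1: 6 - 8 = -2

-2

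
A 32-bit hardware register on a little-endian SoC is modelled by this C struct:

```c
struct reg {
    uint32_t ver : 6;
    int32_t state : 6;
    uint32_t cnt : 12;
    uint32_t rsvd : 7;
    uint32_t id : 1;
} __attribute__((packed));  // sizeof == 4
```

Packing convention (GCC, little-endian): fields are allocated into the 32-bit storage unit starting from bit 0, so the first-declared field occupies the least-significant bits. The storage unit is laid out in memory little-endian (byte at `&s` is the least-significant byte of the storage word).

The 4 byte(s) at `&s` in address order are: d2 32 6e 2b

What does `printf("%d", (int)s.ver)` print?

[0]=0xd2 [1]=0x32 [2]=0x6e [3]=0x2b (little-endian) → word 0x2b6e32d2
ver [0+:6] = (word>>0) & 0x3f = 18  ←
state [6+:6] = (word>>6) & 0x3f = 11
cnt [12+:12] = (word>>12) & 0xfff = 1763
rsvd [24+:7] = (word>>24) & 0x7f = 43
id [31+:1] = (word>>31) & 0x1 = 0

18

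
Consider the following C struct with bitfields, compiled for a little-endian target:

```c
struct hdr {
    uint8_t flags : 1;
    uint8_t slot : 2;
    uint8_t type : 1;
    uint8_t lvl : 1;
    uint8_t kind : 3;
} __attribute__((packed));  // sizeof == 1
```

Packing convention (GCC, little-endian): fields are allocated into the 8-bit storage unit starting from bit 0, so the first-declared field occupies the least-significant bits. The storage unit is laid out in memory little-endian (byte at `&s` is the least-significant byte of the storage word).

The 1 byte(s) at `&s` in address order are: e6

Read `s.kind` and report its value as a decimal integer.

7

[0]=0xe6 (little-endian) → word 0xe6
flags [0+:1] = (word>>0) & 0x1 = 0
slot [1+:2] = (word>>1) & 0x3 = 3
type [3+:1] = (word>>3) & 0x1 = 0
lvl [4+:1] = (word>>4) & 0x1 = 0
kind [5+:3] = (word>>5) & 0x7 = 7  ←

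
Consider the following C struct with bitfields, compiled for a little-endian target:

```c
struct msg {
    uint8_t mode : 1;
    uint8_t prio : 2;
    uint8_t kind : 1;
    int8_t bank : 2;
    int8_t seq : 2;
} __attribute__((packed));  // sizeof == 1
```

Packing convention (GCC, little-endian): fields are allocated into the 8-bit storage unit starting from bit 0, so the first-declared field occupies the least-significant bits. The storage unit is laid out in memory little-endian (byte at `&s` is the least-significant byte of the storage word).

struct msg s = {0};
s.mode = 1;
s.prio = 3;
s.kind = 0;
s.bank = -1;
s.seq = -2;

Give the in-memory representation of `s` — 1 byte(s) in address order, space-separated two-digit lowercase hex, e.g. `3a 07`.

b7

mode:1 = 1 → 0x1 << 0 → word 0x01
prio:2 = 3 → 0x3 << 1 → word 0x07
kind:1 = 0 → 0x0 << 3 → word 0x07
bank:2 = -1 → 0x3 << 4 → word 0x37
seq:2 = -2 → 0x2 << 6 → word 0xb7
word = 0xb7 → little-endian bytes:
  [0]=0xb7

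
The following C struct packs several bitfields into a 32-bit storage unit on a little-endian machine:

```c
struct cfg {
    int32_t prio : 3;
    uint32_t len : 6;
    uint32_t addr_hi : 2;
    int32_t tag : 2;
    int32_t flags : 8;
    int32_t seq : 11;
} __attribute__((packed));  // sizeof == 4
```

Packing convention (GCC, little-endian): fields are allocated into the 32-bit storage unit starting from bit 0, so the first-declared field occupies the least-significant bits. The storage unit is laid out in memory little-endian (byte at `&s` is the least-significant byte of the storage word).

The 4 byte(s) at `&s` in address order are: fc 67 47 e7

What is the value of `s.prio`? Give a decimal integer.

[0]=0xfc [1]=0x67 [2]=0x47 [3]=0xe7 (little-endian) → word 0xe74767fc
prio [0+:3] = (word>>0) & 0x7 = 4  ←
len [3+:6] = (word>>3) & 0x3f = 63
addr_hi [9+:2] = (word>>9) & 0x3 = 3
tag [11+:2] = (word>>11) & 0x3 = 0
flags [13+:8] = (word>>13) & 0xff = 59
seq [21+:11] = (word>>21) & 0x7ff = 1850
prio signed 3b, MSB=1: 4 - 8 = -4

-4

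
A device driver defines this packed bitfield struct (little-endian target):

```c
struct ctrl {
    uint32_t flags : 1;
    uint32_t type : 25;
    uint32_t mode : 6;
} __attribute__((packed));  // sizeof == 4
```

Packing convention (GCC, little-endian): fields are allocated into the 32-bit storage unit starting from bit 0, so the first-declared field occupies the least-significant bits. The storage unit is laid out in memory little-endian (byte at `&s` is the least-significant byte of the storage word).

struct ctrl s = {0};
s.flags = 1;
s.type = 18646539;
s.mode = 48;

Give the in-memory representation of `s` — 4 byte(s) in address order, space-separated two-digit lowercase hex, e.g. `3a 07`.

17 0c 39 c2

[0+:1] flags=1 & 0x1 = 0x1; word=0x00000001
[1+:25] type=18646539 & 0x1ffffff = 0x11c860b; word=0x02390c17
[26+:6] mode=48 & 0x3f = 0x30; word=0xc2390c17
word = 0xc2390c17 → little-endian bytes:
  [0]=0x17  [1]=0x0c  [2]=0x39  [3]=0xc2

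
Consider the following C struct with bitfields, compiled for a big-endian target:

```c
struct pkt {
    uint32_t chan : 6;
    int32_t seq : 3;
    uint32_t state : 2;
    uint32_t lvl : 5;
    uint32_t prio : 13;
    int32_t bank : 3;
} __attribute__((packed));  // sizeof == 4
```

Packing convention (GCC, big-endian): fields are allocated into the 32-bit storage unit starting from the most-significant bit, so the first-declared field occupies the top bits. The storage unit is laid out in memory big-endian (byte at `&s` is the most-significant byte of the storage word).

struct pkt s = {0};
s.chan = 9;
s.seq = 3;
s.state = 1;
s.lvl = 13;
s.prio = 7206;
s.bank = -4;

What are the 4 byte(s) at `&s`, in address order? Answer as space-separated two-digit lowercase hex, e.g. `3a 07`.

chan (6b) val=9 bits=0x9 at bit 26: 0x24000000
seq (3b) val=3 bits=0x3 at bit 23: 0x25800000
state (2b) val=1 bits=0x1 at bit 21: 0x25a00000
lvl (5b) val=13 bits=0xd at bit 16: 0x25ad0000
prio (13b) val=7206 bits=0x1c26 at bit 3: 0x25ade130
bank (3b) val=-4 bits=0x4 at bit 0: 0x25ade134
word = 0x25ade134 → big-endian bytes:
  [0]=0x25  [1]=0xad  [2]=0xe1  [3]=0x34

25 ad e1 34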